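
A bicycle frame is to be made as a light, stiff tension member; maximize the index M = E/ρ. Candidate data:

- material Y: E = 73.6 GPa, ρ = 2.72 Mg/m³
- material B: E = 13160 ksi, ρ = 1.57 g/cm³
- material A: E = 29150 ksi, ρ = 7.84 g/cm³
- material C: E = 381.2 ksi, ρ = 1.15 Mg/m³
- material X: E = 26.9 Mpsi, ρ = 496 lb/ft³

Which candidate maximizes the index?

Putting every candidate on a common basis:
  material Y: E = 73.60 GPa, ρ = 2720 kg/m³
  material B: E = 90.74 GPa, ρ = 1570 kg/m³
  material A: E = 201.0 GPa, ρ = 7840 kg/m³
  material C: E = 2.628 GPa, ρ = 1150 kg/m³
  material X: E = 185.5 GPa, ρ = 7945 kg/m³
  material B: M = 57.8 MN·m/kg
  material Y: M = 27.1 MN·m/kg
  material A: M = 25.6 MN·m/kg
  material X: M = 23.3 MN·m/kg
  material C: M = 2.29 MN·m/kg
Highest index: material B.

material B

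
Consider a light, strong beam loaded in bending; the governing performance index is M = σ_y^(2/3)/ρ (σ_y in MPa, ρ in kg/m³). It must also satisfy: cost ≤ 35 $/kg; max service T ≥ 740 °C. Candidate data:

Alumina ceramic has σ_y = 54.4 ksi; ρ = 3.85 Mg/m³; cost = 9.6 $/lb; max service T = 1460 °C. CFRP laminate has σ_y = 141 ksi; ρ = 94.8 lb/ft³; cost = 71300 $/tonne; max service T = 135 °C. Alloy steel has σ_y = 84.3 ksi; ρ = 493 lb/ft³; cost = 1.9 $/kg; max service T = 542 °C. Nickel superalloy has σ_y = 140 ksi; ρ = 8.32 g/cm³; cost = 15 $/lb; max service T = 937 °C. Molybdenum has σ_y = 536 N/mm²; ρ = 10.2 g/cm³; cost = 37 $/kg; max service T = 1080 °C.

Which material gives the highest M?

Screen on constraints: cost ≤ 35 $/kg; max service T ≥ 740 °C. Survivors: alumina ceramic, nickel superalloy.
Convert each candidate to consistent units, then evaluate M:
  alumina ceramic: σ_y = 375.1 MPa, ρ = 3850 kg/m³
  nickel superalloy: σ_y = 965.3 MPa, ρ = 8320 kg/m³
  alumina ceramic: M = 13.5×10⁻³
  nickel superalloy: M = 11.7×10⁻³
Highest index: alumina ceramic.

alumina ceramic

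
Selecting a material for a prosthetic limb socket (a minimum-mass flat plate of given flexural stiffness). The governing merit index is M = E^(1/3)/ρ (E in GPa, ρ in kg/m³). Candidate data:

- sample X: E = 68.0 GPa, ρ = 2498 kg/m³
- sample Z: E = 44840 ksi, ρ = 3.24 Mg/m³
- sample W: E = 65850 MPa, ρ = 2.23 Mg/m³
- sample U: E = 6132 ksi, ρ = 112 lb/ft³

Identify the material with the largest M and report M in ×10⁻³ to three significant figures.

Putting every candidate on a common basis:
  sample X: E = 68.00 GPa, ρ = 2498 kg/m³
  sample Z: E = 309.2 GPa, ρ = 3240 kg/m³
  sample W: E = 65.85 GPa, ρ = 2230 kg/m³
  sample U: E = 42.28 GPa, ρ = 1794 kg/m³
  sample Z: M = 2.09×10⁻³
  sample U: M = 1.94×10⁻³
  sample W: M = 1.81×10⁻³
  sample X: M = 1.63×10⁻³
The maximum is for sample Z.

sample Z, M = 2.09×10⁻³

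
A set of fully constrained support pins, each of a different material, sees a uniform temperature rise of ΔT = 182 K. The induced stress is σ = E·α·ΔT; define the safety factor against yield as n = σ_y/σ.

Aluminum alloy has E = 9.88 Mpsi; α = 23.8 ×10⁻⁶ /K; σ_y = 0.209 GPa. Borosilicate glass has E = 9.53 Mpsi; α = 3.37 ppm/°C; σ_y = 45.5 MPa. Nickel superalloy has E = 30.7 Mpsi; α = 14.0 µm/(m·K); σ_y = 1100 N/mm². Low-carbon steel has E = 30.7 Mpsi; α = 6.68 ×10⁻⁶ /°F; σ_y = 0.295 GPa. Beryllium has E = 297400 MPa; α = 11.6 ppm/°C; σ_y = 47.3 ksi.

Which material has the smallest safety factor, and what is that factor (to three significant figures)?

beryllium, n = 0.519

Per material, after unit conversion:
  aluminum alloy: E = 68.12, α = 23.8, σ_y = 209.0 → σ = 295 MPa, n = 0.708
  borosilicate glass: E = 65.71, α = 3.37, σ_y = 45.50 → σ = 40.3 MPa, n = 1.13
  nickel superalloy: E = 211.7, α = 14.0, σ_y = 1100 → σ = 539 MPa, n = 2.04
  low-carbon steel: E = 211.7, α = 12.0, σ_y = 295.0 → σ = 463 MPa, n = 0.637
  beryllium: E = 297.4, α = 11.6, σ_y = 326.1 → σ = 628 MPa, n = 0.519
Smallest n: beryllium with n = 0.519.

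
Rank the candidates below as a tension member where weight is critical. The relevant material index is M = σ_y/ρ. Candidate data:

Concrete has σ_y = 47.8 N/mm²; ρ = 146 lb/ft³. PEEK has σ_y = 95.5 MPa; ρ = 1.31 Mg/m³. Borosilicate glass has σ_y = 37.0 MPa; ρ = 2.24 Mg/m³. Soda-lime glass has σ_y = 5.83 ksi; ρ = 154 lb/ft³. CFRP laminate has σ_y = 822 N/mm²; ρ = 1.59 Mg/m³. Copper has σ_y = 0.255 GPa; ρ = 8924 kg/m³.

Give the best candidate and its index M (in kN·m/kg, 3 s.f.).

Putting every candidate on a common basis:
  concrete: σ_y = 47.80 MPa, ρ = 2339 kg/m³
  PEEK: σ_y = 95.50 MPa, ρ = 1310 kg/m³
  borosilicate glass: σ_y = 37.00 MPa, ρ = 2240 kg/m³
  soda-lime glass: σ_y = 40.20 MPa, ρ = 2467 kg/m³
  CFRP laminate: σ_y = 822.0 MPa, ρ = 1590 kg/m³
  copper: σ_y = 255.0 MPa, ρ = 8924 kg/m³
  CFRP laminate: M = 517 kN·m/kg
  PEEK: M = 72.9 kN·m/kg
  copper: M = 28.6 kN·m/kg
  concrete: M = 20.4 kN·m/kg
  borosilicate glass: M = 16.5 kN·m/kg
  soda-lime glass: M = 16.3 kN·m/kg
Highest index: CFRP laminate.

CFRP laminate, M = 517 kN·m/kg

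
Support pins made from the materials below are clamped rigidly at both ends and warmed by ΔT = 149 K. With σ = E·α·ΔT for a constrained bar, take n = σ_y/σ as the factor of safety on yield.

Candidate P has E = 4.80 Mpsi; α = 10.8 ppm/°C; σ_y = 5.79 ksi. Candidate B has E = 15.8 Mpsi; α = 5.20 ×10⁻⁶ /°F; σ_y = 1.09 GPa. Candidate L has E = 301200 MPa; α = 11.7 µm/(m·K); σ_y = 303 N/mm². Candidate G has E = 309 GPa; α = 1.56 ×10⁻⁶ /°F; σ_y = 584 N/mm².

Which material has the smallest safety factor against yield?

candidate L

With everything in SI (GPa, ×10⁻⁶/K, MPa):
  candidate P: E = 33.09, α = 10.8, σ_y = 39.92 → σ = 53.3 MPa, n = 0.750
  candidate B: E = 108.9, α = 9.36, σ_y = 1090 → σ = 152 MPa, n = 7.17
  candidate L: E = 301.2, α = 11.7, σ_y = 303.0 → σ = 525 MPa, n = 0.577
  candidate G: E = 309.0, α = 2.81, σ_y = 584.0 → σ = 129 MPa, n = 4.52
The minimum is candidate L at n = 0.577.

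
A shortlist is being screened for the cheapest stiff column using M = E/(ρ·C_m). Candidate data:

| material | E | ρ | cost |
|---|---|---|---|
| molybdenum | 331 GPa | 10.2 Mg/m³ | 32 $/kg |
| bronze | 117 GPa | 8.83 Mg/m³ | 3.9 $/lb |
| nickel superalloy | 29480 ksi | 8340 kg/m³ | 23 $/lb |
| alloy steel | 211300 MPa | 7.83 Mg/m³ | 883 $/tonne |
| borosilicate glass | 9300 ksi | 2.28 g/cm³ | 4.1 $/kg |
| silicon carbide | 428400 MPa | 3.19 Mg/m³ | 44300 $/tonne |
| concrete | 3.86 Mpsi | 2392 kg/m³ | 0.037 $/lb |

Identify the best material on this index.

concrete

After converting to SI:
  molybdenum: E = 331.0 GPa, ρ = 10200 kg/m³, cost = 32.00 $/kg
  bronze: E = 117.0 GPa, ρ = 8830 kg/m³, cost = 8.598 $/kg
  nickel superalloy: E = 203.3 GPa, ρ = 8340 kg/m³, cost = 50.71 $/kg
  alloy steel: E = 211.3 GPa, ρ = 7830 kg/m³, cost = 0.8830 $/kg
  borosilicate glass: E = 64.12 GPa, ρ = 2280 kg/m³, cost = 4.100 $/kg
  silicon carbide: E = 428.4 GPa, ρ = 3190 kg/m³, cost = 44.30 $/kg
  concrete: E = 26.61 GPa, ρ = 2392 kg/m³, cost = 0.08157 $/kg
  concrete: M = 136 MN·m per $
  alloy steel: M = 30.6 MN·m per $
  borosilicate glass: M = 6.86 MN·m per $
  silicon carbide: M = 3.03 MN·m per $
  bronze: M = 1.54 MN·m per $
  molybdenum: M = 1.01 MN·m per $
  nickel superalloy: M = 0.481 MN·m per $
Concrete ranks first.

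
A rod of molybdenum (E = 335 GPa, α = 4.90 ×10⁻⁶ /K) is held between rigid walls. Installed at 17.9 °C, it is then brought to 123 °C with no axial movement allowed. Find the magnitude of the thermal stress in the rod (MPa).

ΔT = 105.1 K. Constrained thermal stress σ = E·α·ΔT = 335.0×10³ MPa × 4.90×10⁻⁶ × 105.1 = 173 MPa (compressive).

173 MPa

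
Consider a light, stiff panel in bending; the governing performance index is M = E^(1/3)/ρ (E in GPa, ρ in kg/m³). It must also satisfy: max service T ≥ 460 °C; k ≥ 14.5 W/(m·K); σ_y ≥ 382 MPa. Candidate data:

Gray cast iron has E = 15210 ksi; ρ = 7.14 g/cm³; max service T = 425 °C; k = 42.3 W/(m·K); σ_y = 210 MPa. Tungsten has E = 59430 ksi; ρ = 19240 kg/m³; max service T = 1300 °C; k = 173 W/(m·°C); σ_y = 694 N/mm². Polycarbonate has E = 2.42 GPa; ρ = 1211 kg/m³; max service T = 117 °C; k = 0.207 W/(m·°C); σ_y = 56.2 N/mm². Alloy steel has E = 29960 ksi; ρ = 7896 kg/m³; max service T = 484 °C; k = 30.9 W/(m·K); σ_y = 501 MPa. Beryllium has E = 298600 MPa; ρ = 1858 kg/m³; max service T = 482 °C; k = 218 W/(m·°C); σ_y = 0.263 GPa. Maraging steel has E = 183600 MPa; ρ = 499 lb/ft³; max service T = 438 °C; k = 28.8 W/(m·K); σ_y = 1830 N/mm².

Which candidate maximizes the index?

alloy steel

Screen on constraints: max service T ≥ 460 °C; k ≥ 14.5 W/(m·K); σ_y ≥ 382 MPa. Survivors: tungsten, alloy steel.
After converting to SI:
  tungsten: E = 409.8 GPa, ρ = 19240 kg/m³
  alloy steel: E = 206.6 GPa, ρ = 7896 kg/m³
  alloy steel: M = 0.749×10⁻³
  tungsten: M = 0.386×10⁻³
Alloy steel has the largest M.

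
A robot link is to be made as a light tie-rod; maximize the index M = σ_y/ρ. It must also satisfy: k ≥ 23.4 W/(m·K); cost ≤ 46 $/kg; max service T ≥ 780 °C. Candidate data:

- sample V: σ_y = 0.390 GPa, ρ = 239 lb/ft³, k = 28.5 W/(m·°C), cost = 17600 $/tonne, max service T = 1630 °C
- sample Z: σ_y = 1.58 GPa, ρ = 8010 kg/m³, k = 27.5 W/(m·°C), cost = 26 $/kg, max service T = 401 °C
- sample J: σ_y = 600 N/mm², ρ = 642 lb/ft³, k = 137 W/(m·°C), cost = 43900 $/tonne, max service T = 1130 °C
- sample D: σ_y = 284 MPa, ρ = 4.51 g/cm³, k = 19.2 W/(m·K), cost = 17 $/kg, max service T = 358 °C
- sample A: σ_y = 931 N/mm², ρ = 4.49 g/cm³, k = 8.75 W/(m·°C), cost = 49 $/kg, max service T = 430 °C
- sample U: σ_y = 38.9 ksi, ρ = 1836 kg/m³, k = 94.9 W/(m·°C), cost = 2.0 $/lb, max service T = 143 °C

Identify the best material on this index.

sample V

Screen on constraints: k ≥ 23.4 W/(m·K); cost ≤ 46 $/kg; max service T ≥ 780 °C. Survivors: sample V, sample J.
In SI units:
  sample V: σ_y = 390.0 MPa, ρ = 3828 kg/m³
  sample J: σ_y = 600.0 MPa, ρ = 10280 kg/m³
  sample V: M = 102 kN·m/kg
  sample J: M = 58.3 kN·m/kg
Sample V has the largest M.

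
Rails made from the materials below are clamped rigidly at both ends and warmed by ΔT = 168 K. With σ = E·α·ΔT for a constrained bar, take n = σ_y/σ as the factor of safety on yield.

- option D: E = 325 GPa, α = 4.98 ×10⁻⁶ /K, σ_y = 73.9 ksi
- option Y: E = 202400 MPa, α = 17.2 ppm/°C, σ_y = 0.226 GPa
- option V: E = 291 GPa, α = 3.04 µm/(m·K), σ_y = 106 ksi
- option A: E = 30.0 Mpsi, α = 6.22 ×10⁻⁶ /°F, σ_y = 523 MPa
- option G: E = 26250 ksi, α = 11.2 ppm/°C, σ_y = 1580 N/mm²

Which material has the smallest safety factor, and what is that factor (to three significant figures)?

In consistent units (E in GPa, α in ×10⁻⁶/K, σ_y in MPa):
  option D: E = 325.0, α = 4.98, σ_y = 509.5 → σ = 272 MPa, n = 1.87
  option Y: E = 202.4, α = 17.2, σ_y = 226.0 → σ = 585 MPa, n = 0.386
  option V: E = 291.0, α = 3.04, σ_y = 730.8 → σ = 149 MPa, n = 4.92
  option A: E = 206.8, α = 11.2, σ_y = 523.0 → σ = 389 MPa, n = 1.34
  option G: E = 181.0, α = 11.2, σ_y = 1580 → σ = 341 MPa, n = 4.64
Smallest n: option Y with n = 0.386.

option Y, n = 0.386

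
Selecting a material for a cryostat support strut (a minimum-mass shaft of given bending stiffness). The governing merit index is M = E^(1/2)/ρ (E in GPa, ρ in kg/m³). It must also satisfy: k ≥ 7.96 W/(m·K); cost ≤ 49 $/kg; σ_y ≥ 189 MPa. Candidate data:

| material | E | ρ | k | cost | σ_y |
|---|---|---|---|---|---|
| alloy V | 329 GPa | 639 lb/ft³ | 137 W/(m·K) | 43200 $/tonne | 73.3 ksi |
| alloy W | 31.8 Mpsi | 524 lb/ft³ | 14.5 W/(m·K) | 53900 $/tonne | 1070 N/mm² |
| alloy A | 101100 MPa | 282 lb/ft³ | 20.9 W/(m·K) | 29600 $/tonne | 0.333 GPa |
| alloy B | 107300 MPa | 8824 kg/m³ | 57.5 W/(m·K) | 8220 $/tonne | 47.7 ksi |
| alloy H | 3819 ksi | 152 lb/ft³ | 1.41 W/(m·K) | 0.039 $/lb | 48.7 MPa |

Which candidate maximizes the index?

Screen on constraints: k ≥ 7.96 W/(m·K); cost ≤ 49 $/kg; σ_y ≥ 189 MPa. Survivors: alloy V, alloy A, alloy B.
After converting to SI:
  alloy V: E = 329.0 GPa, ρ = 10240 kg/m³
  alloy A: E = 101.1 GPa, ρ = 4517 kg/m³
  alloy B: E = 107.3 GPa, ρ = 8824 kg/m³
  alloy A: M = 2.23×10⁻³
  alloy V: M = 1.77×10⁻³
  alloy B: M = 1.17×10⁻³
The maximum is for alloy A.

alloy A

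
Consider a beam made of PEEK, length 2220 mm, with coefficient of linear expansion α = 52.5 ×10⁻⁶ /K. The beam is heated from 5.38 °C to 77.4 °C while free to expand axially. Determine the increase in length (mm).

8.39 mm

ΔT = 77.4 − 5.38 = 72.02 K.
ΔL = α·L₀·ΔT = 52.5×10⁻⁶ × 2220 mm × 72.02 K = 8.39 mm.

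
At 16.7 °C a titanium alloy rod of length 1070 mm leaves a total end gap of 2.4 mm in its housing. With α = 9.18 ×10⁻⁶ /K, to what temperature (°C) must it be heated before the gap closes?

261 °C

α·L₀·ΔT = 2.4 mm ⇒ ΔT = 2.4 / (9.18×10⁻⁶ × 1070.0) = 244.3 K.
T = 16.7 + 244.3 = 261.0 °C.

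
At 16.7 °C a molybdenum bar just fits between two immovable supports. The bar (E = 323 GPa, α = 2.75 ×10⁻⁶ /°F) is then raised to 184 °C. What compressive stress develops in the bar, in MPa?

267 MPa

α = 2.75×10⁻⁶/°F × 9/5 = 4.95×10⁻⁶/K.
ΔT = 167.3 K. Constrained thermal stress σ = E·α·ΔT = 323.0×10³ MPa × 4.95×10⁻⁶ × 167.3 = 267 MPa (compressive).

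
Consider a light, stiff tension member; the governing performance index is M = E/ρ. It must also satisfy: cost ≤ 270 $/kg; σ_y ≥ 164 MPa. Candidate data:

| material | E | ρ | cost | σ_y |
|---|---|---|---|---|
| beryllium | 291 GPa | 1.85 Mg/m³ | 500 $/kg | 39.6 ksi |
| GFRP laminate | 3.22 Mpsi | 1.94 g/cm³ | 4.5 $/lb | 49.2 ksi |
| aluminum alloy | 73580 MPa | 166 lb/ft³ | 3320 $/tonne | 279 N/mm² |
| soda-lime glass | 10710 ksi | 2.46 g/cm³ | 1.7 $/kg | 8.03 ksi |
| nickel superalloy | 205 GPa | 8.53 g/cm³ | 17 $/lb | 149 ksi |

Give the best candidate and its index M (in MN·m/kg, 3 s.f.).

aluminum alloy, M = 27.7 MN·m/kg

Screen on constraints: cost ≤ 270 $/kg; σ_y ≥ 164 MPa. Survivors: GFRP laminate, aluminum alloy, nickel superalloy.
In SI units:
  GFRP laminate: E = 22.20 GPa, ρ = 1940 kg/m³
  aluminum alloy: E = 73.58 GPa, ρ = 2659 kg/m³
  nickel superalloy: E = 205.0 GPa, ρ = 8530 kg/m³
  aluminum alloy: M = 27.7 MN·m/kg
  nickel superalloy: M = 24.0 MN·m/kg
  GFRP laminate: M = 11.4 MN·m/kg
Aluminum alloy ranks first.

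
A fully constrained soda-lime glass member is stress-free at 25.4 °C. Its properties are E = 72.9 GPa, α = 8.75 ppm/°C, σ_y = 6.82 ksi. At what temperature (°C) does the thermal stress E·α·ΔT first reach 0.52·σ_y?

σ_y = 6.82 ksi = 47.02 MPa.
E·α·ΔT = 24.45 MPa ⇒ ΔT = 24.45 / (72.90×10³ × 8.75×10⁻⁶) = 38.33 K.
T = 25.4 + 38.33 = 63.73 °C.

63.7 °C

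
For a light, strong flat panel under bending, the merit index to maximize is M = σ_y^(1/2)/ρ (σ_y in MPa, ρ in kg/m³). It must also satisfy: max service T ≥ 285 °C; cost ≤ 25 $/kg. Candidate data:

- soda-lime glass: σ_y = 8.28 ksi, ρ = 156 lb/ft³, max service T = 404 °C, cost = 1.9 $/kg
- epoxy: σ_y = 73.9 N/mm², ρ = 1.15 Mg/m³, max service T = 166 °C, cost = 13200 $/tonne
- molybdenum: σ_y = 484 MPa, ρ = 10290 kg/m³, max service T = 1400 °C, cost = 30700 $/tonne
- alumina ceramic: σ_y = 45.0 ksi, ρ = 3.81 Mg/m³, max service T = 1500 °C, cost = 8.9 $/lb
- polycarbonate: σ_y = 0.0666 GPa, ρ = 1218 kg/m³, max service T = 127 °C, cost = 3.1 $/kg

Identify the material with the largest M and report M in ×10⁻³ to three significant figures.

Screen on constraints: max service T ≥ 285 °C; cost ≤ 25 $/kg. Survivors: soda-lime glass, alumina ceramic.
After converting to SI:
  soda-lime glass: σ_y = 57.09 MPa, ρ = 2499 kg/m³
  alumina ceramic: σ_y = 310.3 MPa, ρ = 3810 kg/m³
  alumina ceramic: M = 4.62×10⁻³
  soda-lime glass: M = 3.02×10⁻³
Alumina ceramic ranks first.

alumina ceramic, M = 4.62×10⁻³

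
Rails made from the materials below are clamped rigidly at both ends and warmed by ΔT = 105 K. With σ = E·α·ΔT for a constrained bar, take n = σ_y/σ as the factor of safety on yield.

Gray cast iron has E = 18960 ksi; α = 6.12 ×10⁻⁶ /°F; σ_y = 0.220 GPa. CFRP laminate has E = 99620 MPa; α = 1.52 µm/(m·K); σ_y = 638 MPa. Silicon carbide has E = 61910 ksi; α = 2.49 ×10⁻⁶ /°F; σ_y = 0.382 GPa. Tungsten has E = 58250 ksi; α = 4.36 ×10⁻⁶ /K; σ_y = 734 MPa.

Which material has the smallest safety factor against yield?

In consistent units (E in GPa, α in ×10⁻⁶/K, σ_y in MPa):
  gray cast iron: E = 130.7, α = 11.0, σ_y = 220.0 → σ = 151 MPa, n = 1.45
  CFRP laminate: E = 99.62, α = 1.52, σ_y = 638.0 → σ = 15.9 MPa, n = 40.1
  silicon carbide: E = 426.9, α = 4.48, σ_y = 382.0 → σ = 201 MPa, n = 1.90
  tungsten: E = 401.6, α = 4.36, σ_y = 734.0 → σ = 184 MPa, n = 3.99
The minimum is gray cast iron at n = 1.45.

gray cast iron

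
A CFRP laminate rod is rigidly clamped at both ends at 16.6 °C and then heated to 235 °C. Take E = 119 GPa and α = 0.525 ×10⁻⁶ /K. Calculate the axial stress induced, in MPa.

13.6 MPa

ΔT = 218.4 K. Constrained thermal stress σ = E·α·ΔT = 119.0×10³ MPa × 0.525×10⁻⁶ × 218.4 = 13.6 MPa (compressive).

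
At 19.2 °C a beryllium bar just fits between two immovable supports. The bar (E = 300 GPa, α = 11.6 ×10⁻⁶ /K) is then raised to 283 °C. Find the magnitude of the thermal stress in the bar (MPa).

918 MPa

ΔT = 263.8 K. Constrained thermal stress σ = E·α·ΔT = 300.0×10³ MPa × 11.6×10⁻⁶ × 263.8 = 918 MPa (compressive).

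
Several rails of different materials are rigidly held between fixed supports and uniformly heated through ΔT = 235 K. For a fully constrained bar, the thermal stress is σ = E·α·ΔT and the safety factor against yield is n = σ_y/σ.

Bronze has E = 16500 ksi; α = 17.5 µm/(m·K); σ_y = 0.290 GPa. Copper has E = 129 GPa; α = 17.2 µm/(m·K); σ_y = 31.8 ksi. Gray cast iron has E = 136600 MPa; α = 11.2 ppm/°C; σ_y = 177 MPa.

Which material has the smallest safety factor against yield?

copper

In consistent units (E in GPa, α in ×10⁻⁶/K, σ_y in MPa):
  bronze: E = 113.8, α = 17.5, σ_y = 290.0 → σ = 468 MPa, n = 0.620
  copper: E = 129.0, α = 17.2, σ_y = 219.3 → σ = 521 MPa, n = 0.420
  gray cast iron: E = 136.6, α = 11.2, σ_y = 177.0 → σ = 360 MPa, n = 0.492
The minimum is copper at n = 0.420.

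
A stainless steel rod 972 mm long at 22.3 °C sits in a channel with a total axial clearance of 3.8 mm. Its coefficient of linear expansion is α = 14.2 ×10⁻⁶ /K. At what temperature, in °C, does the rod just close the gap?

298 °C

α·L₀·ΔT = 3.8 mm ⇒ ΔT = 3.8 / (14.2×10⁻⁶ × 972.0) = 275.3 K.
T = 22.3 + 275.3 = 297.6 °C.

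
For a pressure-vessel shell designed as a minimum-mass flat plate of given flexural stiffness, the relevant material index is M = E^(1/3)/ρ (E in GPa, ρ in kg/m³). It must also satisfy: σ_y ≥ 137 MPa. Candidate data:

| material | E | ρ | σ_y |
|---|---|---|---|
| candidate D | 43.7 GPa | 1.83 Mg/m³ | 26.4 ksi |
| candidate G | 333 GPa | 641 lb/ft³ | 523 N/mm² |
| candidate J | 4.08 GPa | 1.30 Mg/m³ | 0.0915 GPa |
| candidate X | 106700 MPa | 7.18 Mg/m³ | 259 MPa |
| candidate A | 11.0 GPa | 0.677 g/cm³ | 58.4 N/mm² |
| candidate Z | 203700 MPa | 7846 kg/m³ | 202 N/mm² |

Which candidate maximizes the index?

Screen on constraints: σ_y ≥ 137 MPa. Survivors: candidate D, candidate G, candidate X, candidate Z.
Putting every candidate on a common basis:
  candidate D: E = 43.70 GPa, ρ = 1830 kg/m³
  candidate G: E = 333.0 GPa, ρ = 10270 kg/m³
  candidate X: E = 106.7 GPa, ρ = 7180 kg/m³
  candidate Z: E = 203.7 GPa, ρ = 7846 kg/m³
  candidate D: M = 1.92×10⁻³
  candidate Z: M = 0.750×10⁻³
  candidate G: M = 0.675×10⁻³
  candidate X: M = 0.661×10⁻³
Candidate D ranks first.

candidate D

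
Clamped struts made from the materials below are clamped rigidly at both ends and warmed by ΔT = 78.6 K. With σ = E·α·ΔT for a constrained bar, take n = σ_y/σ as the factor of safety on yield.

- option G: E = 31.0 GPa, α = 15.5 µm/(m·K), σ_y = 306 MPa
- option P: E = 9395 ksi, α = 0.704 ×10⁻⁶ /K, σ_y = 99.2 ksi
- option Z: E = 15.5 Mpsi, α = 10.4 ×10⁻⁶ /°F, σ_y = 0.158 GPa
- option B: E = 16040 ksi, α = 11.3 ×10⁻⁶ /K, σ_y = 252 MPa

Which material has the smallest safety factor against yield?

In consistent units (E in GPa, α in ×10⁻⁶/K, σ_y in MPa):
  option G: E = 31.00, α = 15.5, σ_y = 306.0 → σ = 37.8 MPa, n = 8.10
  option P: E = 64.78, α = 0.704, σ_y = 684.0 → σ = 3.58 MPa, n = 191
  option Z: E = 106.9, α = 18.7, σ_y = 158.0 → σ = 157 MPa, n = 1.00
  option B: E = 110.6, α = 11.3, σ_y = 252.0 → σ = 98.2 MPa, n = 2.57
The minimum is option Z at n = 1.00.

option Z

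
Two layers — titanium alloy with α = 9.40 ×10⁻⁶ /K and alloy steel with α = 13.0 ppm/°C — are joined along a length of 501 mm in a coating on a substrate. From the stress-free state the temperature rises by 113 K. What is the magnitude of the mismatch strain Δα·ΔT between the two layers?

4.07×10⁻⁴

Δα = |9.40 − 13.0|×10⁻⁶/K = 3.60×10⁻⁶/K.
Mismatch strain = Δα·ΔT = 3.60×10⁻⁶ × 113.0 = 4.07×10⁻⁴.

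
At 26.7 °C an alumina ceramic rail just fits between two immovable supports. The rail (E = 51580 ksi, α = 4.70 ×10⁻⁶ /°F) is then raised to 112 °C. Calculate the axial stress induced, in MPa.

257 MPa

E = 51580 ksi = 355.6 GPa.
α = 4.70×10⁻⁶/°F × 9/5 = 8.46×10⁻⁶/K.
ΔT = 85.30 K. Constrained thermal stress σ = E·α·ΔT = 355.6×10³ MPa × 8.46×10⁻⁶ × 85.30 = 257 MPa (compressive).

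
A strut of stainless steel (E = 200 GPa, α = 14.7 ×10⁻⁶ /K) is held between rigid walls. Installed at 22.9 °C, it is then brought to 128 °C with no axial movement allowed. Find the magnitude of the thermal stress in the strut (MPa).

309 MPa

ΔT = 105.1 K. Constrained thermal stress σ = E·α·ΔT = 200.0×10³ MPa × 14.7×10⁻⁶ × 105.1 = 309 MPa (compressive).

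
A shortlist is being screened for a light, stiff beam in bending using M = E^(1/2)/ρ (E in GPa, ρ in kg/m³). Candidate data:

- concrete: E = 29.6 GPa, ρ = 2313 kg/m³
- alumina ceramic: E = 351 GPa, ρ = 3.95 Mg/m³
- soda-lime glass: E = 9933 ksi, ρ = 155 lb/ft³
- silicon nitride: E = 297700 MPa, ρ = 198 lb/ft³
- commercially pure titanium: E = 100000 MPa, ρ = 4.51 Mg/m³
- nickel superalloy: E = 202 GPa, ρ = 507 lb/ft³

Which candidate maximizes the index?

After converting to SI:
  concrete: E = 29.60 GPa, ρ = 2313 kg/m³
  alumina ceramic: E = 351.0 GPa, ρ = 3950 kg/m³
  soda-lime glass: E = 68.49 GPa, ρ = 2483 kg/m³
  silicon nitride: E = 297.7 GPa, ρ = 3172 kg/m³
  commercially pure titanium: E = 100.0 GPa, ρ = 4510 kg/m³
  nickel superalloy: E = 202.0 GPa, ρ = 8121 kg/m³
  silicon nitride: M = 5.44×10⁻³
  alumina ceramic: M = 4.74×10⁻³
  soda-lime glass: M = 3.33×10⁻³
  concrete: M = 2.35×10⁻³
  commercially pure titanium: M = 2.22×10⁻³
  nickel superalloy: M = 1.75×10⁻³
Silicon nitride has the largest M.

silicon nitride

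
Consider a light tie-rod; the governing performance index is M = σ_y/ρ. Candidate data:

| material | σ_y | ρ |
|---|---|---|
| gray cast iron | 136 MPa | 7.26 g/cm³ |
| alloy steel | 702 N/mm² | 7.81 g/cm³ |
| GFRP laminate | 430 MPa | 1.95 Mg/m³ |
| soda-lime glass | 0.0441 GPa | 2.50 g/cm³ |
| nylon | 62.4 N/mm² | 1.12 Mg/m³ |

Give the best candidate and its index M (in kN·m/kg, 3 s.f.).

GFRP laminate, M = 221 kN·m/kg

Convert each candidate to consistent units, then evaluate M:
  gray cast iron: σ_y = 136.0 MPa, ρ = 7260 kg/m³
  alloy steel: σ_y = 702.0 MPa, ρ = 7810 kg/m³
  GFRP laminate: σ_y = 430.0 MPa, ρ = 1950 kg/m³
  soda-lime glass: σ_y = 44.10 MPa, ρ = 2500 kg/m³
  nylon: σ_y = 62.40 MPa, ρ = 1120 kg/m³
  GFRP laminate: M = 221 kN·m/kg
  alloy steel: M = 89.9 kN·m/kg
  nylon: M = 55.7 kN·m/kg
  gray cast iron: M = 18.7 kN·m/kg
  soda-lime glass: M = 17.6 kN·m/kg
GFRP laminate ranks first.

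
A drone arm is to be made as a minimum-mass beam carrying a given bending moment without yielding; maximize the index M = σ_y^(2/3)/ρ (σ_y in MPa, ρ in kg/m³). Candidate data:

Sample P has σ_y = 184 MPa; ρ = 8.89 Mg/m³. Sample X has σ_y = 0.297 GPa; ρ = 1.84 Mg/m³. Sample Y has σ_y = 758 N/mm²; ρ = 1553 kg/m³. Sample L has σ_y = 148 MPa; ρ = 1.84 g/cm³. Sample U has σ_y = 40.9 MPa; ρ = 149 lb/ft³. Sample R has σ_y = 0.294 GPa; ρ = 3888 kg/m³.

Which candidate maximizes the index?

sample Y

Convert each candidate to consistent units, then evaluate M:
  sample P: σ_y = 184.0 MPa, ρ = 8890 kg/m³
  sample X: σ_y = 297.0 MPa, ρ = 1840 kg/m³
  sample Y: σ_y = 758.0 MPa, ρ = 1553 kg/m³
  sample L: σ_y = 148.0 MPa, ρ = 1840 kg/m³
  sample U: σ_y = 40.90 MPa, ρ = 2387 kg/m³
  sample R: σ_y = 294.0 MPa, ρ = 3888 kg/m³
  sample Y: M = 53.5×10⁻³
  sample X: M = 24.2×10⁻³
  sample L: M = 15.2×10⁻³
  sample R: M = 11.4×10⁻³
  sample U: M = 4.97×10⁻³
  sample P: M = 3.64×10⁻³
Highest index: sample Y.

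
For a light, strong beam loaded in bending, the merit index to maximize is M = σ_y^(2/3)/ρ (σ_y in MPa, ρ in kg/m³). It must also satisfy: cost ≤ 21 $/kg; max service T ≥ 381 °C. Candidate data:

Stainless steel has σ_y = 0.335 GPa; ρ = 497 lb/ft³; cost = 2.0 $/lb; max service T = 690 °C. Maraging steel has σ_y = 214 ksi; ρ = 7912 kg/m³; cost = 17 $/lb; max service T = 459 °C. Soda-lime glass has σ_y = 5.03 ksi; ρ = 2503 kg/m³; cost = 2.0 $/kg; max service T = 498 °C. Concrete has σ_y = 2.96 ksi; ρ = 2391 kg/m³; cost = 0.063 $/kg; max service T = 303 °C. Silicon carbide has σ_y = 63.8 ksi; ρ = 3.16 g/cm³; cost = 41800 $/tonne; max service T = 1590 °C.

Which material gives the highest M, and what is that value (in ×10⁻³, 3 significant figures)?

stainless steel, M = 6.06×10⁻³

Screen on constraints: cost ≤ 21 $/kg; max service T ≥ 381 °C. Survivors: stainless steel, soda-lime glass.
In SI units:
  stainless steel: σ_y = 335.0 MPa, ρ = 7961 kg/m³
  soda-lime glass: σ_y = 34.68 MPa, ρ = 2503 kg/m³
  stainless steel: M = 6.06×10⁻³
  soda-lime glass: M = 4.25×10⁻³
Stainless steel ranks first.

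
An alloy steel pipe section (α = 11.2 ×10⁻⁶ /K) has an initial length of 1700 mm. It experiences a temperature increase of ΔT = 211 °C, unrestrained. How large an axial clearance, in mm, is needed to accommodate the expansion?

4.02 mm

ΔL = α·L₀·ΔT = 11.2×10⁻⁶ × 1700 mm × 211.0 K = 4.02 mm.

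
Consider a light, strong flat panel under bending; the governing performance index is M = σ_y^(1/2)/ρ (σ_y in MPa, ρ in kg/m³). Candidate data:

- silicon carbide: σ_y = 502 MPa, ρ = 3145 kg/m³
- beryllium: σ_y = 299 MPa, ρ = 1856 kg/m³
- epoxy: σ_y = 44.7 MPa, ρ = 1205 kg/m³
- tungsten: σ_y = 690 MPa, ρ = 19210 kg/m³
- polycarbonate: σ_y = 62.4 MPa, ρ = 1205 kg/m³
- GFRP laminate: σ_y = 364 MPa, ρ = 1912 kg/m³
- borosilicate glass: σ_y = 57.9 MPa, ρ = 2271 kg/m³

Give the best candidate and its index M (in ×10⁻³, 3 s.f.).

GFRP laminate, M = 9.98×10⁻³

Computing M directly (units already consistent):
  GFRP laminate: M = 9.98×10⁻³
  beryllium: M = 9.32×10⁻³
  silicon carbide: M = 7.12×10⁻³
  polycarbonate: M = 6.56×10⁻³
  epoxy: M = 5.55×10⁻³
  borosilicate glass: M = 3.35×10⁻³
  tungsten: M = 1.37×10⁻³
The maximum is for GFRP laminate.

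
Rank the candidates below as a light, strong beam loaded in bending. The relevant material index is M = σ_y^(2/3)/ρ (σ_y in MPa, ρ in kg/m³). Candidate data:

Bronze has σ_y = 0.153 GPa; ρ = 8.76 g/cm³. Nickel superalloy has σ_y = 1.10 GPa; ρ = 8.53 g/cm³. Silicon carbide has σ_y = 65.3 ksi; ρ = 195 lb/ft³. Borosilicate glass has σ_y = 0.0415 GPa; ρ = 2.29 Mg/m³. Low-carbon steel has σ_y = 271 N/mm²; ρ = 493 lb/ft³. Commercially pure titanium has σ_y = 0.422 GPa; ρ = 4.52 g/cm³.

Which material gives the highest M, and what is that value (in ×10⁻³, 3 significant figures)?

After converting to SI:
  bronze: σ_y = 153.0 MPa, ρ = 8760 kg/m³
  nickel superalloy: σ_y = 1100 MPa, ρ = 8530 kg/m³
  silicon carbide: σ_y = 450.2 MPa, ρ = 3124 kg/m³
  borosilicate glass: σ_y = 41.50 MPa, ρ = 2290 kg/m³
  low-carbon steel: σ_y = 271.0 MPa, ρ = 7897 kg/m³
  commercially pure titanium: σ_y = 422.0 MPa, ρ = 4520 kg/m³
  silicon carbide: M = 18.8×10⁻³
  nickel superalloy: M = 12.5×10⁻³
  commercially pure titanium: M = 12.4×10⁻³
  low-carbon steel: M = 5.30×10⁻³
  borosilicate glass: M = 5.23×10⁻³
  bronze: M = 3.27×10⁻³
Silicon carbide has the largest M.

silicon carbide, M = 18.8×10⁻³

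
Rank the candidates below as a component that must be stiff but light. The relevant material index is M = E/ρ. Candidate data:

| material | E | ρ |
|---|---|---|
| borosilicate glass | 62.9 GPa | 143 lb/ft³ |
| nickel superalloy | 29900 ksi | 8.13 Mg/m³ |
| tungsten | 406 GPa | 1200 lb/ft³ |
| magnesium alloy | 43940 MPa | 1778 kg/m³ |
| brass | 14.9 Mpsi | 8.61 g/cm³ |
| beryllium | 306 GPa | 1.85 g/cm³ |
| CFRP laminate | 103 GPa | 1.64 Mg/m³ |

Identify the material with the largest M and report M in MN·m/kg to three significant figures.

beryllium, M = 165 MN·m/kg

Putting every candidate on a common basis:
  borosilicate glass: E = 62.90 GPa, ρ = 2291 kg/m³
  nickel superalloy: E = 206.2 GPa, ρ = 8130 kg/m³
  tungsten: E = 406.0 GPa, ρ = 19220 kg/m³
  magnesium alloy: E = 43.94 GPa, ρ = 1778 kg/m³
  brass: E = 102.7 GPa, ρ = 8610 kg/m³
  beryllium: E = 306.0 GPa, ρ = 1850 kg/m³
  CFRP laminate: E = 103.0 GPa, ρ = 1640 kg/m³
  beryllium: M = 165 MN·m/kg
  CFRP laminate: M = 62.8 MN·m/kg
  borosilicate glass: M = 27.5 MN·m/kg
  nickel superalloy: M = 25.4 MN·m/kg
  magnesium alloy: M = 24.7 MN·m/kg
  tungsten: M = 21.1 MN·m/kg
  brass: M = 11.9 MN·m/kg
Highest index: beryllium.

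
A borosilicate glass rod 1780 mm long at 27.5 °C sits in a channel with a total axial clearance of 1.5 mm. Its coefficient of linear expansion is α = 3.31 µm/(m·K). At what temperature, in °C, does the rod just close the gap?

282 °C

α·L₀·ΔT = 1.5 mm ⇒ ΔT = 1.5 / (3.31×10⁻⁶ × 1780.0) = 254.6 K.
T = 27.5 + 254.6 = 282.1 °C.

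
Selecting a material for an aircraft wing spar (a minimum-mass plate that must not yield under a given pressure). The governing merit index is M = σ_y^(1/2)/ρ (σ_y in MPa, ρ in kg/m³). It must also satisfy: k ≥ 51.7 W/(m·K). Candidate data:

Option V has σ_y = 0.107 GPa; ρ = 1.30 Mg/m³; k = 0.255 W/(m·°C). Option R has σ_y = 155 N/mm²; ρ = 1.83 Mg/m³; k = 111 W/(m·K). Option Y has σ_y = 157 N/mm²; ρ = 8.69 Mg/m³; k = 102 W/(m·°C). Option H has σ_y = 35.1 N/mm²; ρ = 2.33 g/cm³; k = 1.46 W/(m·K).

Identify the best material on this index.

Screen on constraints: k ≥ 51.7 W/(m·K). Survivors: option R, option Y.
In SI units:
  option R: σ_y = 155.0 MPa, ρ = 1830 kg/m³
  option Y: σ_y = 157.0 MPa, ρ = 8690 kg/m³
  option R: M = 6.80×10⁻³
  option Y: M = 1.44×10⁻³
Option R has the largest M.

option R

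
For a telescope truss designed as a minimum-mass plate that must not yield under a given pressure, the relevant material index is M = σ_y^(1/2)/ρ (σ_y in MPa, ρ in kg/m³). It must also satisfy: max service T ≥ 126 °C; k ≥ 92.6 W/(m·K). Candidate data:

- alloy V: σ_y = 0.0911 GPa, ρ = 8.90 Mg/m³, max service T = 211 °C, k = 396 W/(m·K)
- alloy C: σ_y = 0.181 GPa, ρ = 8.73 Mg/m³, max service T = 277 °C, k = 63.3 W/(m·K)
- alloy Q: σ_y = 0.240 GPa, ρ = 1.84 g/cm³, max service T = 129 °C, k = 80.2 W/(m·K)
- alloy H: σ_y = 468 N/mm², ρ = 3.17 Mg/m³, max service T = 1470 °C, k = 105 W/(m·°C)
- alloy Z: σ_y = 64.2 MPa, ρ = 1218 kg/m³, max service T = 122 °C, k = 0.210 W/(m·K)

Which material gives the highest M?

alloy H

Screen on constraints: max service T ≥ 126 °C; k ≥ 92.6 W/(m·K). Survivors: alloy V, alloy H.
Convert each candidate to consistent units, then evaluate M:
  alloy V: σ_y = 91.10 MPa, ρ = 8900 kg/m³
  alloy H: σ_y = 468.0 MPa, ρ = 3170 kg/m³
  alloy H: M = 6.82×10⁻³
  alloy V: M = 1.07×10⁻³
Highest index: alloy H.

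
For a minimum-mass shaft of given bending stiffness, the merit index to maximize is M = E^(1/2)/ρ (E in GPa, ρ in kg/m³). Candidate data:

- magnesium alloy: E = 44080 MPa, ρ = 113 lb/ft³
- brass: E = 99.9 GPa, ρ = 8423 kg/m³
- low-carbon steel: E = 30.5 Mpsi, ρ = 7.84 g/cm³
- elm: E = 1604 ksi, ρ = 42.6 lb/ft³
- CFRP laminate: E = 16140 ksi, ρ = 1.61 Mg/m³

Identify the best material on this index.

CFRP laminate

In SI units:
  magnesium alloy: E = 44.08 GPa, ρ = 1810 kg/m³
  brass: E = 99.90 GPa, ρ = 8423 kg/m³
  low-carbon steel: E = 210.3 GPa, ρ = 7840 kg/m³
  elm: E = 11.06 GPa, ρ = 682.4 kg/m³
  CFRP laminate: E = 111.3 GPa, ρ = 1610 kg/m³
  CFRP laminate: M = 6.55×10⁻³
  elm: M = 4.87×10⁻³
  magnesium alloy: M = 3.67×10⁻³
  low-carbon steel: M = 1.85×10⁻³
  brass: M = 1.19×10⁻³
Highest index: CFRP laminate.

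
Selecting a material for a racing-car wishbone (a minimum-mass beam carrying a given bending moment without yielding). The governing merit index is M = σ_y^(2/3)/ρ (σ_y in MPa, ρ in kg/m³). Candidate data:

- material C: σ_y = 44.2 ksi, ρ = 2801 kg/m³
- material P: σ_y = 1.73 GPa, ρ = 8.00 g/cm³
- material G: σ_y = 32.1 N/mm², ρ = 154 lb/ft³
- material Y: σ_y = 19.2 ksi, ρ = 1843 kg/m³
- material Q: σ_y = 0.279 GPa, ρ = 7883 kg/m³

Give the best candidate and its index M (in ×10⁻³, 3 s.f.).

Convert each candidate to consistent units, then evaluate M:
  material C: σ_y = 304.7 MPa, ρ = 2801 kg/m³
  material P: σ_y = 1730 MPa, ρ = 8000 kg/m³
  material G: σ_y = 32.10 MPa, ρ = 2467 kg/m³
  material Y: σ_y = 132.4 MPa, ρ = 1843 kg/m³
  material Q: σ_y = 279.0 MPa, ρ = 7883 kg/m³
  material P: M = 18.0×10⁻³
  material C: M = 16.2×10⁻³
  material Y: M = 14.1×10⁻³
  material Q: M = 5.42×10⁻³
  material G: M = 4.09×10⁻³
The maximum is for material P.

material P, M = 18.0×10⁻³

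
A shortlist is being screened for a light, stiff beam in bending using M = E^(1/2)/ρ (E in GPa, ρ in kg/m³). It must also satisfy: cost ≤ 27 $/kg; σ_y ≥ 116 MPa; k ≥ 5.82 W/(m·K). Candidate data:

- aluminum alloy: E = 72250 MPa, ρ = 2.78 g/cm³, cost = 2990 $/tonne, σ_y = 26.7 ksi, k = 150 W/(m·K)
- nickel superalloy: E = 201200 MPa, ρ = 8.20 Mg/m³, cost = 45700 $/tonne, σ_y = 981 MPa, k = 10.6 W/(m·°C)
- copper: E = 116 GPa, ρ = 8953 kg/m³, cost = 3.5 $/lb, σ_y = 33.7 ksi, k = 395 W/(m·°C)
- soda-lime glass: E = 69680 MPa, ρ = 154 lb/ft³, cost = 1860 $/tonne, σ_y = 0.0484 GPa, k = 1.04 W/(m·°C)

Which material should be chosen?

Screen on constraints: cost ≤ 27 $/kg; σ_y ≥ 116 MPa; k ≥ 5.82 W/(m·K). Survivors: aluminum alloy, copper.
Convert each candidate to consistent units, then evaluate M:
  aluminum alloy: E = 72.25 GPa, ρ = 2780 kg/m³
  copper: E = 116.0 GPa, ρ = 8953 kg/m³
  aluminum alloy: M = 3.06×10⁻³
  copper: M = 1.20×10⁻³
Aluminum alloy has the largest M.

aluminum alloy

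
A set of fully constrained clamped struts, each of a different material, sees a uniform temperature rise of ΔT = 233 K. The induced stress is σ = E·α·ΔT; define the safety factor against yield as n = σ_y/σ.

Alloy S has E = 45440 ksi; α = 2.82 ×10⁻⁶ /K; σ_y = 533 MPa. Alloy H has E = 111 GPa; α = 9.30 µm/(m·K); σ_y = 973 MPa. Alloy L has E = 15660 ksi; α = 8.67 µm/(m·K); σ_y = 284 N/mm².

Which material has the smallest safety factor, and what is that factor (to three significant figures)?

alloy L, n = 1.30

Per material, after unit conversion:
  alloy S: E = 313.3, α = 2.82, σ_y = 533.0 → σ = 206 MPa, n = 2.59
  alloy H: E = 111.0, α = 9.30, σ_y = 973.0 → σ = 241 MPa, n = 4.05
  alloy L: E = 108.0, α = 8.67, σ_y = 284.0 → σ = 218 MPa, n = 1.30
The minimum is alloy L at n = 1.30.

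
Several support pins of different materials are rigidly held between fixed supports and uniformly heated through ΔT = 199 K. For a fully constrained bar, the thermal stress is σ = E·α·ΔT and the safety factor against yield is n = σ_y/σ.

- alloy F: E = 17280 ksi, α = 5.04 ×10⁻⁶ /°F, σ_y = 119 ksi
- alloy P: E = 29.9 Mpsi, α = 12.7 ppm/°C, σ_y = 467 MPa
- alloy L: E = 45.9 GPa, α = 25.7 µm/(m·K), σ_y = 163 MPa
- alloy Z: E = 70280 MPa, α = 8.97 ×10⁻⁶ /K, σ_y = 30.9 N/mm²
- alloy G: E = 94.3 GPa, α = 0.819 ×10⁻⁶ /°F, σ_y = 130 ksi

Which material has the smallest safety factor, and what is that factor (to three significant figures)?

alloy Z, n = 0.246

Converting E to GPa, α to ×10⁻⁶/K, σ_y to MPa, then σ and n for each:
  alloy F: E = 119.1, α = 9.07, σ_y = 820.5 → σ = 215 MPa, n = 3.81
  alloy P: E = 206.2, α = 12.7, σ_y = 467.0 → σ = 521 MPa, n = 0.896
  alloy L: E = 45.90, α = 25.7, σ_y = 163.0 → σ = 235 MPa, n = 0.694
  alloy Z: E = 70.28, α = 8.97, σ_y = 30.90 → σ = 125 MPa, n = 0.246
  alloy G: E = 94.30, α = 1.47, σ_y = 896.3 → σ = 27.7 MPa, n = 32.4
Alloy Z has the lowest safety factor, n = 0.246.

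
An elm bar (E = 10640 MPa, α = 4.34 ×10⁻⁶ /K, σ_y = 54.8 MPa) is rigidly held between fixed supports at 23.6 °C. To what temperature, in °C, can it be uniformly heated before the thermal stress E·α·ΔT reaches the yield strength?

1210 °C

E = 10640 MPa = 10.64 GPa.
E·α·ΔT = 54.80 MPa ⇒ ΔT = 54.80 / (10.64×10³ × 4.34×10⁻⁶) = 1187 K.
T = 23.6 + 1187 = 1210 °C.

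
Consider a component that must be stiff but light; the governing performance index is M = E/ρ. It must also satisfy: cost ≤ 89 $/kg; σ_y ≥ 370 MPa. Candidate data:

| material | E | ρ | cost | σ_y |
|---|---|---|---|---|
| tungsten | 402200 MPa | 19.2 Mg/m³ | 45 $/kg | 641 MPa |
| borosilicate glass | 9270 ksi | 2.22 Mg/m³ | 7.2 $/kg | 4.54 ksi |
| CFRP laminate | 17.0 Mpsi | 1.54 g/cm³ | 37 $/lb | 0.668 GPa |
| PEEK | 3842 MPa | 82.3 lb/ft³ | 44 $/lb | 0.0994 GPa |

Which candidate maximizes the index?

CFRP laminate

Screen on constraints: cost ≤ 89 $/kg; σ_y ≥ 370 MPa. Survivors: tungsten, CFRP laminate.
Normalizing units and computing the index:
  tungsten: E = 402.2 GPa, ρ = 19200 kg/m³
  CFRP laminate: E = 117.2 GPa, ρ = 1540 kg/m³
  CFRP laminate: M = 76.1 MN·m/kg
  tungsten: M = 20.9 MN·m/kg
CFRP laminate ranks first.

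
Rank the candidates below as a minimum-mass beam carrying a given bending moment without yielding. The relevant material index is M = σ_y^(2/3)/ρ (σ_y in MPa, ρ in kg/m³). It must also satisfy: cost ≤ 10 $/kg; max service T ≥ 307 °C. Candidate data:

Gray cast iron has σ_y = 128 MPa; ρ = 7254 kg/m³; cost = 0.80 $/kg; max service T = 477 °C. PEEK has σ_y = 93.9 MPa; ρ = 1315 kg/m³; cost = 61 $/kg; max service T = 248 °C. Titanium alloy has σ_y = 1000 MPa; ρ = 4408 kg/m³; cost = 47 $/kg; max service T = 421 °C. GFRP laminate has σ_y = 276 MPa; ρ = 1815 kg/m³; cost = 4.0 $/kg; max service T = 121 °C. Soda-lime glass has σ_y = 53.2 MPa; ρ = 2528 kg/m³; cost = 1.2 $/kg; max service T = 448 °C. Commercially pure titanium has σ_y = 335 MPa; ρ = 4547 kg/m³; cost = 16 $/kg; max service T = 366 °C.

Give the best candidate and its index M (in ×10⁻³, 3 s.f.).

soda-lime glass, M = 5.60×10⁻³

Screen on constraints: cost ≤ 10 $/kg; max service T ≥ 307 °C. Survivors: gray cast iron, soda-lime glass.
Computing M directly (units already consistent):
  soda-lime glass: M = 5.60×10⁻³
  gray cast iron: M = 3.50×10⁻³
Soda-lime glass has the largest M.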